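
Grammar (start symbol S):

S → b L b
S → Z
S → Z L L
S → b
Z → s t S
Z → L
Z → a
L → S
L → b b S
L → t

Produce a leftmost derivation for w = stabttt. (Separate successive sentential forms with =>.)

S => ZLL => stSLL => stZLLLL => staLLLL => staSLLL => stabLLL => stabtLL => stabttL => stabttt

S => ZLL   [S → Z L L]
ZLL => stSLL   [Z → s t S]
stSLL => stZLLLL   [S → Z L L]
stZLLLL => staLLLL   [Z → a]
staLLLL => staSLLL   [L → S]
staSLLL => stabLLL   [S → b]
stabLLL => stabtLL   [L → t]
stabtLL => stabttL   [L → t]
stabttL => stabttt   [L → t]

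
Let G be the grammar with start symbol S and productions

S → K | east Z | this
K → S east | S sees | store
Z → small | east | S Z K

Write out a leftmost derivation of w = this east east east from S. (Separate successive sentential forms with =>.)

S => K => S east => K east => S east east => K east east => S east east east => this east east east

S => K   [S → K]
K => S east   [K → S east]
S east => K east   [S → K]
K east => S east east   [K → S east]
S east east => K east east   [S → K]
K east east => S east east east   [K → S east]
S east east east => this east east east   [S → this]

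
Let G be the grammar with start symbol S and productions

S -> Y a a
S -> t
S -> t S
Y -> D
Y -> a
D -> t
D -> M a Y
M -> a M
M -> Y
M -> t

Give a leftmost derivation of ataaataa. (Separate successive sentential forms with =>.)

S => Yaa   [S -> Y a a]
Yaa => Daa   [Y -> D]
Daa => MaYaa   [D -> M a Y]
MaYaa => YaYaa   [M -> Y]
YaYaa => DaYaa   [Y -> D]
DaYaa => MaYaYaa   [D -> M a Y]
MaYaYaa => aMaYaYaa   [M -> a M]
aMaYaYaa => ataYaYaa   [M -> t]
ataYaYaa => ataaaYaa   [Y -> a]
ataaaYaa => ataaaDaa   [Y -> D]
ataaaDaa => ataaataa   [D -> t]

S => Yaa => Daa => MaYaa => YaYaa => DaYaa => MaYaYaa => aMaYaYaa => ataYaYaa => ataaaYaa => ataaaDaa => ataaataa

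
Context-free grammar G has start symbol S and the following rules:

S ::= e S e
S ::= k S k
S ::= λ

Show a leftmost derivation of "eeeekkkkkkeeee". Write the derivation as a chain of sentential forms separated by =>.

S => eSe   [S ::= e S e]
eSe => eeSee   [S ::= e S e]
eeSee => eeeSeee   [S ::= e S e]
eeeSeee => eeeeSeeee   [S ::= e S e]
eeeeSeeee => eeeekSkeeee   [S ::= k S k]
eeeekSkeeee => eeeekkSkkeeee   [S ::= k S k]
eeeekkSkkeeee => eeeekkkSkkkeeee   [S ::= k S k]
eeeekkkSkkkeeee => eeeekkkkkkeeee   [S ::= λ]

S => eSe => eeSee => eeeSeee => eeeeSeeee => eeeekSkeeee => eeeekkSkkeeee => eeeekkkSkkkeeee => eeeekkkkkkeeee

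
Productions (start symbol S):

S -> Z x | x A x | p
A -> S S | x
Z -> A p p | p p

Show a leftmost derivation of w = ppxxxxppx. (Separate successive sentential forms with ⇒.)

S ⇒ Zx ⇒ Appx ⇒ SSppx ⇒ ZxSppx ⇒ ppxSppx ⇒ ppxxAxppx ⇒ ppxxxxppx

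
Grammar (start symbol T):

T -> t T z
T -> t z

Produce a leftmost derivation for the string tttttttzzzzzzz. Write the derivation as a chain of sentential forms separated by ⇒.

T⇒tTz⇒ttTzz⇒tttTzzz⇒ttttTzzzz⇒tttttTzzzzz⇒ttttttTzzzzzz⇒tttttttzzzzzzz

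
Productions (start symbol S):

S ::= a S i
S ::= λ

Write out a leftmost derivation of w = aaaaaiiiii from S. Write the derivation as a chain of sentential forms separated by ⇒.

S ⇒ aSi ⇒ aaSii ⇒ aaaSiii ⇒ aaaaSiiii ⇒ aaaaaSiiiii ⇒ aaaaaiiiii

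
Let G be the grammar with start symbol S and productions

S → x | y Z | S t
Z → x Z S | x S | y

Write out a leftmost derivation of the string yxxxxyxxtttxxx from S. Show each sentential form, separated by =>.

S=>yZ=>yxZS=>yxxZSS=>yxxxZSSS=>yxxxxSSSS=>yxxxxStSSS=>yxxxxSttSSS=>yxxxxyZttSSS=>yxxxxyxSttSSS=>yxxxxyxStttSSS=>yxxxxyxxtttSSS=>yxxxxyxxtttxSS=>yxxxxyxxtttxxS=>yxxxxyxxtttxxx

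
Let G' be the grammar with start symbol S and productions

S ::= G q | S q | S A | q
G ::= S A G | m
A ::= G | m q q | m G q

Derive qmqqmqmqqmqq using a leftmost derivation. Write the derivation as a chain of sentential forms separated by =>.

S => Sq   [S ::= S q]
Sq => Gqq   [S ::= G q]
Gqq => SAGqq   [G ::= S A G]
SAGqq => GqAGqq   [S ::= G q]
GqAGqq => SAGqAGqq   [G ::= S A G]
SAGqAGqq => qAGqAGqq   [S ::= q]
qAGqAGqq => qmqqGqAGqq   [A ::= m q q]
qmqqGqAGqq => qmqqmqAGqq   [G ::= m]
qmqqmqAGqq => qmqqmqmqqGqq   [A ::= m q q]
qmqqmqmqqGqq => qmqqmqmqqmqq   [G ::= m]

S => Sq => Gqq => SAGqq => GqAGqq => SAGqAGqq => qAGqAGqq => qmqqGqAGqq => qmqqmqAGqq => qmqqmqmqqGqq => qmqqmqmqqmqq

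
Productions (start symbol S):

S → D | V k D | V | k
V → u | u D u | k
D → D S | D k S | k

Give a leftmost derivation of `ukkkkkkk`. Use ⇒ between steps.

S ⇒ VkD ⇒ ukD ⇒ ukDkS ⇒ ukDkSkS ⇒ ukDSkSkS ⇒ ukkSkSkS ⇒ ukkkkSkS ⇒ ukkkkkkS ⇒ ukkkkkkk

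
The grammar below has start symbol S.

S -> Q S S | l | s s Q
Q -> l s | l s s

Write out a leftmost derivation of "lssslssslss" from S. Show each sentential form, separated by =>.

S=>QSS=>lsSS=>lsssQS=>lssslsS=>lssslsssQ=>lssslssslss

S => QSS   [S -> Q S S]
QSS => lsSS   [Q -> l s]
lsSS => lsssQS   [S -> s s Q]
lsssQS => lssslsS   [Q -> l s]
lssslsS => lssslsssQ   [S -> s s Q]
lssslsssQ => lssslssslss   [Q -> l s s]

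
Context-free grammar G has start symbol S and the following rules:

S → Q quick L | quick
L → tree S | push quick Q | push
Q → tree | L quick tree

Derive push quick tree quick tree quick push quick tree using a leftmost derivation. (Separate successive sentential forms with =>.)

S => Q quick L => L quick tree quick L => push quick Q quick tree quick L => push quick tree quick tree quick L => push quick tree quick tree quick push quick Q => push quick tree quick tree quick push quick tree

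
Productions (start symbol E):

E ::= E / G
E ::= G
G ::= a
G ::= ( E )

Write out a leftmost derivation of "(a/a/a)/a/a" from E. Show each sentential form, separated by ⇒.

E ⇒ E/G ⇒ E/G/G ⇒ G/G/G ⇒ (E)/G/G ⇒ (E/G)/G/G ⇒ (E/G/G)/G/G ⇒ (G/G/G)/G/G ⇒ (a/G/G)/G/G ⇒ (a/a/G)/G/G ⇒ (a/a/a)/G/G ⇒ (a/a/a)/a/G ⇒ (a/a/a)/a/a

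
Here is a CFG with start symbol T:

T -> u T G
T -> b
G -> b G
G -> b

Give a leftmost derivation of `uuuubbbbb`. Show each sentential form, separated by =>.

T => uTG => uuTGG => uuuTGGG => uuuuTGGGG => uuuubGGGG => uuuubbGGG => uuuubbbGG => uuuubbbbG => uuuubbbbb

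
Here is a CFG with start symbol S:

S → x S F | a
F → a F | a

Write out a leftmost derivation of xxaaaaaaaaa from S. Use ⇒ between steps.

S ⇒ xSF ⇒ xxSFF ⇒ xxaFF ⇒ xxaaFF ⇒ xxaaaFF ⇒ xxaaaaFF ⇒ xxaaaaaFF ⇒ xxaaaaaaFF ⇒ xxaaaaaaaF ⇒ xxaaaaaaaaF ⇒ xxaaaaaaaaa

S ⇒ xSF   [S → x S F]
xSF ⇒ xxSFF   [S → x S F]
xxSFF ⇒ xxaFF   [S → a]
xxaFF ⇒ xxaaFF   [F → a F]
xxaaFF ⇒ xxaaaFF   [F → a F]
xxaaaFF ⇒ xxaaaaFF   [F → a F]
xxaaaaFF ⇒ xxaaaaaFF   [F → a F]
xxaaaaaFF ⇒ xxaaaaaaFF   [F → a F]
xxaaaaaaFF ⇒ xxaaaaaaaF   [F → a]
xxaaaaaaaF ⇒ xxaaaaaaaaF   [F → a F]
xxaaaaaaaaF ⇒ xxaaaaaaaaa   [F → a]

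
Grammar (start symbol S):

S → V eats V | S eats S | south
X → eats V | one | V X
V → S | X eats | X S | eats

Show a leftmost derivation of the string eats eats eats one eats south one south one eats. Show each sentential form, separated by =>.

S => V eats V => eats eats V => eats eats X eats => eats eats V X eats => eats eats X S X eats => eats eats V X S X eats => eats eats X S X S X eats => eats eats eats V S X S X eats => eats eats eats X eats S X S X eats => eats eats eats one eats S X S X eats => eats eats eats one eats south X S X eats => eats eats eats one eats south one S X eats => eats eats eats one eats south one south X eats => eats eats eats one eats south one south one eats

S => V eats V   [S → V eats V]
V eats V => eats eats V   [V → eats]
eats eats V => eats eats X eats   [V → X eats]
eats eats X eats => eats eats V X eats   [X → V X]
eats eats V X eats => eats eats X S X eats   [V → X S]
eats eats X S X eats => eats eats V X S X eats   [X → V X]
eats eats V X S X eats => eats eats X S X S X eats   [V → X S]
eats eats X S X S X eats => eats eats eats V S X S X eats   [X → eats V]
eats eats eats V S X S X eats => eats eats eats X eats S X S X eats   [V → X eats]
eats eats eats X eats S X S X eats => eats eats eats one eats S X S X eats   [X → one]
eats eats eats one eats S X S X eats => eats eats eats one eats south X S X eats   [S → south]
eats eats eats one eats south X S X eats => eats eats eats one eats south one S X eats   [X → one]
eats eats eats one eats south one S X eats => eats eats eats one eats south one south X eats   [S → south]
eats eats eats one eats south one south X eats => eats eats eats one eats south one south one eats   [X → one]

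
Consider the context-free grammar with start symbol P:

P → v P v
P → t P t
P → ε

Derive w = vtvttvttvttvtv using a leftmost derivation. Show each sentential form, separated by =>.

P => vPv => vtPtv => vtvPvtv => vtvtPtvtv => vtvttPttvtv => vtvttvPvttvtv => vtvttvtPtvttvtv => vtvttvttvttvtv

P => vPv   [P → v P v]
vPv => vtPtv   [P → t P t]
vtPtv => vtvPvtv   [P → v P v]
vtvPvtv => vtvtPtvtv   [P → t P t]
vtvtPtvtv => vtvttPttvtv   [P → t P t]
vtvttPttvtv => vtvttvPvttvtv   [P → v P v]
vtvttvPvttvtv => vtvttvtPtvttvtv   [P → t P t]
vtvttvtPtvttvtv => vtvttvttvttvtv   [P → ε]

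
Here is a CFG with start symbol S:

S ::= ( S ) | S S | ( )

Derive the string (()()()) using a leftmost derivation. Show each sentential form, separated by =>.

S => (S) => (SS) => (SSS) => (()SS) => (()()S) => (()()())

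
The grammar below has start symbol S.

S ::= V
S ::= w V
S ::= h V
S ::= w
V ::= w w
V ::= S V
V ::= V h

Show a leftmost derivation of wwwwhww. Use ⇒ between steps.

S ⇒ wV   [S ::= w V]
wV ⇒ wSV   [V ::= S V]
wSV ⇒ wwVV   [S ::= w V]
wwVV ⇒ wwVhV   [V ::= V h]
wwVhV ⇒ wwwwhV   [V ::= w w]
wwwwhV ⇒ wwwwhww   [V ::= w w]

S⇒wV⇒wSV⇒wwVV⇒wwVhV⇒wwwwhV⇒wwwwhww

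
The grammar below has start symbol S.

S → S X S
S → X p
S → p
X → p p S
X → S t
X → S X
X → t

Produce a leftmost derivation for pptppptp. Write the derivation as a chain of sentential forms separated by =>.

S=>SXS=>XpXS=>ppSpXS=>ppXppXS=>pptppXS=>pptppStS=>pptppptS=>pptppptp

S => SXS   [S → S X S]
SXS => XpXS   [S → X p]
XpXS => ppSpXS   [X → p p S]
ppSpXS => ppXppXS   [S → X p]
ppXppXS => pptppXS   [X → t]
pptppXS => pptppStS   [X → S t]
pptppStS => pptppptS   [S → p]
pptppptS => pptppptp   [S → p]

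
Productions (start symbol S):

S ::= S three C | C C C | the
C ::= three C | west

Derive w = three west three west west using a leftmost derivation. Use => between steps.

S => C C C => three C C C => three west C C => three west three C C => three west three west C => three west three west west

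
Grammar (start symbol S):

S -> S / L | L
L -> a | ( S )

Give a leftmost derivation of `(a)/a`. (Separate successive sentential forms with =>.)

S => S/L => L/L => (S)/L => (L)/L => (a)/L => (a)/a

S => S/L   [S -> S / L]
S/L => L/L   [S -> L]
L/L => (S)/L   [L -> ( S )]
(S)/L => (L)/L   [S -> L]
(L)/L => (a)/L   [L -> a]
(a)/L => (a)/a   [L -> a]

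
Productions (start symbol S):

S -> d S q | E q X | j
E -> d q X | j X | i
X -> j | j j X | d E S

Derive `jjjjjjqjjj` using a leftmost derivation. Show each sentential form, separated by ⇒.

S⇒EqX⇒jXqX⇒jjjXqX⇒jjjjjXqX⇒jjjjjjqX⇒jjjjjjqjjX⇒jjjjjjqjjj

S ⇒ EqX   [S -> E q X]
EqX ⇒ jXqX   [E -> j X]
jXqX ⇒ jjjXqX   [X -> j j X]
jjjXqX ⇒ jjjjjXqX   [X -> j j X]
jjjjjXqX ⇒ jjjjjjqX   [X -> j]
jjjjjjqX ⇒ jjjjjjqjjX   [X -> j j X]
jjjjjjqjjX ⇒ jjjjjjqjjj   [X -> j]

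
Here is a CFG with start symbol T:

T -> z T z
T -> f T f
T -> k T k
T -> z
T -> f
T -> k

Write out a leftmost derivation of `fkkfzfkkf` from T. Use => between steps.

T => fTf => fkTkf => fkkTkkf => fkkfTfkkf => fkkfzfkkf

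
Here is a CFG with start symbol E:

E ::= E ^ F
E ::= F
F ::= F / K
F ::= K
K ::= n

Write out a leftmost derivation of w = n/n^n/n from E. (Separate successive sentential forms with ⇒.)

E ⇒ E^F ⇒ F^F ⇒ F/K^F ⇒ K/K^F ⇒ n/K^F ⇒ n/n^F ⇒ n/n^F/K ⇒ n/n^K/K ⇒ n/n^n/K ⇒ n/n^n/n

E ⇒ E^F   [E ::= E ^ F]
E^F ⇒ F^F   [E ::= F]
F^F ⇒ F/K^F   [F ::= F / K]
F/K^F ⇒ K/K^F   [F ::= K]
K/K^F ⇒ n/K^F   [K ::= n]
n/K^F ⇒ n/n^F   [K ::= n]
n/n^F ⇒ n/n^F/K   [F ::= F / K]
n/n^F/K ⇒ n/n^K/K   [F ::= K]
n/n^K/K ⇒ n/n^n/K   [K ::= n]
n/n^n/K ⇒ n/n^n/n   [K ::= n]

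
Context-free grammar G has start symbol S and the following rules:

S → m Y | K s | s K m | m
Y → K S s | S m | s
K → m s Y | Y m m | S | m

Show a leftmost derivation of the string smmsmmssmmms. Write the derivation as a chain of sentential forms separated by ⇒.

S ⇒ Ks ⇒ Ss ⇒ sKms ⇒ sYmmms ⇒ sKSsmmms ⇒ sSSsmmms ⇒ smYSsmmms ⇒ smSmSsmmms ⇒ smmYmSsmmms ⇒ smmsmSsmmms ⇒ smmsmKssmmms ⇒ smmsmmssmmms

S ⇒ Ks   [S → K s]
Ks ⇒ Ss   [K → S]
Ss ⇒ sKms   [S → s K m]
sKms ⇒ sYmmms   [K → Y m m]
sYmmms ⇒ sKSsmmms   [Y → K S s]
sKSsmmms ⇒ sSSsmmms   [K → S]
sSSsmmms ⇒ smYSsmmms   [S → m Y]
smYSsmmms ⇒ smSmSsmmms   [Y → S m]
smSmSsmmms ⇒ smmYmSsmmms   [S → m Y]
smmYmSsmmms ⇒ smmsmSsmmms   [Y → s]
smmsmSsmmms ⇒ smmsmKssmmms   [S → K s]
smmsmKssmmms ⇒ smmsmmssmmms   [K → m]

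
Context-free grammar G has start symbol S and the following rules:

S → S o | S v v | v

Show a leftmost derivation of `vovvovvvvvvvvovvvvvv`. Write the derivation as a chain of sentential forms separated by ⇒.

S⇒Svv⇒Svvvv⇒Svvvvvv⇒Sovvvvvv⇒Svvovvvvvv⇒Svvvvovvvvvv⇒Svvvvvvovvvvvv⇒Svvvvvvvvovvvvvv⇒Sovvvvvvvvovvvvvv⇒Svvovvvvvvvvovvvvvv⇒Sovvovvvvvvvvovvvvvv⇒vovvovvvvvvvvovvvvvv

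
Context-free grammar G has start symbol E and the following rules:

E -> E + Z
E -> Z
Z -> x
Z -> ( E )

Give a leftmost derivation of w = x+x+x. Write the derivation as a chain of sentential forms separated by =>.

E => E+Z => E+Z+Z => Z+Z+Z => x+Z+Z => x+x+Z => x+x+x

E => E+Z   [E -> E + Z]
E+Z => E+Z+Z   [E -> E + Z]
E+Z+Z => Z+Z+Z   [E -> Z]
Z+Z+Z => x+Z+Z   [Z -> x]
x+Z+Z => x+x+Z   [Z -> x]
x+x+Z => x+x+x   [Z -> x]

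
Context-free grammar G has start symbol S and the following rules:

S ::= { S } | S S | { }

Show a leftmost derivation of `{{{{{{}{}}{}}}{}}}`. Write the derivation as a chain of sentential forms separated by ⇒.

S⇒{S}⇒{{S}}⇒{{SS}}⇒{{{S}S}}⇒{{{{S}}S}}⇒{{{{SS}}S}}⇒{{{{{S}S}}S}}⇒{{{{{SS}S}}S}}⇒{{{{{{}S}S}}S}}⇒{{{{{{}{}}S}}S}}⇒{{{{{{}{}}{}}}S}}⇒{{{{{{}{}}{}}}{}}}

S ⇒ {S}   [S ::= { S }]
{S} ⇒ {{S}}   [S ::= { S }]
{{S}} ⇒ {{SS}}   [S ::= S S]
{{SS}} ⇒ {{{S}S}}   [S ::= { S }]
{{{S}S}} ⇒ {{{{S}}S}}   [S ::= { S }]
{{{{S}}S}} ⇒ {{{{SS}}S}}   [S ::= S S]
{{{{SS}}S}} ⇒ {{{{{S}S}}S}}   [S ::= { S }]
{{{{{S}S}}S}} ⇒ {{{{{SS}S}}S}}   [S ::= S S]
{{{{{SS}S}}S}} ⇒ {{{{{{}S}S}}S}}   [S ::= { }]
{{{{{{}S}S}}S}} ⇒ {{{{{{}{}}S}}S}}   [S ::= { }]
{{{{{{}{}}S}}S}} ⇒ {{{{{{}{}}{}}}S}}   [S ::= { }]
{{{{{{}{}}{}}}S}} ⇒ {{{{{{}{}}{}}}{}}}   [S ::= { }]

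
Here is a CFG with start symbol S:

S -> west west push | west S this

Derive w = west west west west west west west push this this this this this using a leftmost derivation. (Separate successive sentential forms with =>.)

S => west S this => west west S this this => west west west S this this this => west west west west S this this this this => west west west west west S this this this this this => west west west west west west west push this this this this this

S => west S this   [S -> west S this]
west S this => west west S this this   [S -> west S this]
west west S this this => west west west S this this this   [S -> west S this]
west west west S this this this => west west west west S this this this this   [S -> west S this]
west west west west S this this this this => west west west west west S this this this this this   [S -> west S this]
west west west west west S this this this this this => west west west west west west west push this this this this this   [S -> west west push]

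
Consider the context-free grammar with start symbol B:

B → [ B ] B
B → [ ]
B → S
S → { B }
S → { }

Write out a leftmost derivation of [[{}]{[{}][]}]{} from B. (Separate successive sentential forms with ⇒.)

B⇒[B]B⇒[[B]B]B⇒[[S]B]B⇒[[{}]B]B⇒[[{}]S]B⇒[[{}]{B}]B⇒[[{}]{[B]B}]B⇒[[{}]{[S]B}]B⇒[[{}]{[{}]B}]B⇒[[{}]{[{}][]}]B⇒[[{}]{[{}][]}]S⇒[[{}]{[{}][]}]{}

B ⇒ [B]B   [B → [ B ] B]
[B]B ⇒ [[B]B]B   [B → [ B ] B]
[[B]B]B ⇒ [[S]B]B   [B → S]
[[S]B]B ⇒ [[{}]B]B   [S → { }]
[[{}]B]B ⇒ [[{}]S]B   [B → S]
[[{}]S]B ⇒ [[{}]{B}]B   [S → { B }]
[[{}]{B}]B ⇒ [[{}]{[B]B}]B   [B → [ B ] B]
[[{}]{[B]B}]B ⇒ [[{}]{[S]B}]B   [B → S]
[[{}]{[S]B}]B ⇒ [[{}]{[{}]B}]B   [S → { }]
[[{}]{[{}]B}]B ⇒ [[{}]{[{}][]}]B   [B → [ ]]
[[{}]{[{}][]}]B ⇒ [[{}]{[{}][]}]S   [B → S]
[[{}]{[{}][]}]S ⇒ [[{}]{[{}][]}]{}   [S → { }]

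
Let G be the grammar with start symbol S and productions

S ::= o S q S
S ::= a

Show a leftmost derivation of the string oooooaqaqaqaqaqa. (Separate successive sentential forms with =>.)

S=>oSqS=>ooSqSqS=>oooSqSqSqS=>ooooSqSqSqSqS=>oooooSqSqSqSqSqS=>oooooaqSqSqSqSqS=>oooooaqaqSqSqSqS=>oooooaqaqaqSqSqS=>oooooaqaqaqaqSqS=>oooooaqaqaqaqaqS=>oooooaqaqaqaqaqa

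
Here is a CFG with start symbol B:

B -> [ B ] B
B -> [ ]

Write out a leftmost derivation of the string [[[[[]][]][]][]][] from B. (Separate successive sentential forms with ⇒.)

B ⇒ [B]B ⇒ [[B]B]B ⇒ [[[B]B]B]B ⇒ [[[[B]B]B]B]B ⇒ [[[[[]]B]B]B]B ⇒ [[[[[]][]]B]B]B ⇒ [[[[[]][]][]]B]B ⇒ [[[[[]][]][]][]]B ⇒ [[[[[]][]][]][]][]

B ⇒ [B]B   [B -> [ B ] B]
[B]B ⇒ [[B]B]B   [B -> [ B ] B]
[[B]B]B ⇒ [[[B]B]B]B   [B -> [ B ] B]
[[[B]B]B]B ⇒ [[[[B]B]B]B]B   [B -> [ B ] B]
[[[[B]B]B]B]B ⇒ [[[[[]]B]B]B]B   [B -> [ ]]
[[[[[]]B]B]B]B ⇒ [[[[[]][]]B]B]B   [B -> [ ]]
[[[[[]][]]B]B]B ⇒ [[[[[]][]][]]B]B   [B -> [ ]]
[[[[[]][]][]]B]B ⇒ [[[[[]][]][]][]]B   [B -> [ ]]
[[[[[]][]][]][]]B ⇒ [[[[[]][]][]][]][]   [B -> [ ]]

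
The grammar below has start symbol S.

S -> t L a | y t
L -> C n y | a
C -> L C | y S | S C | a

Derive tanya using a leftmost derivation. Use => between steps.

S => tLa => tCnya => tanya

S => tLa   [S -> t L a]
tLa => tCnya   [L -> C n y]
tCnya => tanya   [C -> a]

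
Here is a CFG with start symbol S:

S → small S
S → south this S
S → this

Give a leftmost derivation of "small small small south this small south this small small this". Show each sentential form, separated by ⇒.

S ⇒ small S   [S → small S]
small S ⇒ small small S   [S → small S]
small small S ⇒ small small small S   [S → small S]
small small small S ⇒ small small small south this S   [S → south this S]
small small small south this S ⇒ small small small south this small S   [S → small S]
small small small south this small S ⇒ small small small south this small south this S   [S → south this S]
small small small south this small south this S ⇒ small small small south this small south this small S   [S → small S]
small small small south this small south this small S ⇒ small small small south this small south this small small S   [S → small S]
small small small south this small south this small small S ⇒ small small small south this small south this small small this   [S → this]

S ⇒ small S ⇒ small small S ⇒ small small small S ⇒ small small small south this S ⇒ small small small south this small S ⇒ small small small south this small south this S ⇒ small small small south this small south this small S ⇒ small small small south this small south this small small S ⇒ small small small south this small south this small small this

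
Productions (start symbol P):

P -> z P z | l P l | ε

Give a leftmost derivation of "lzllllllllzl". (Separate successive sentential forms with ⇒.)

P⇒lPl⇒lzPzl⇒lzlPlzl⇒lzllPllzl⇒lzlllPlllzl⇒lzllllPllllzl⇒lzllllllllzl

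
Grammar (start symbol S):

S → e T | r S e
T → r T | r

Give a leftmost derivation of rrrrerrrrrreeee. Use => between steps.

S => rSe => rrSee => rrrSeee => rrrrSeeee => rrrreTeeee => rrrrerTeeee => rrrrerrTeeee => rrrrerrrTeeee => rrrrerrrrTeeee => rrrrerrrrrTeeee => rrrrerrrrrreeee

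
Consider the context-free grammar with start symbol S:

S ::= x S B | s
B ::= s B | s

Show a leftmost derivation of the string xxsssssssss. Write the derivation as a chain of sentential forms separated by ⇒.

S ⇒ xSB ⇒ xxSBB ⇒ xxsBB ⇒ xxssBB ⇒ xxsssBB ⇒ xxssssBB ⇒ xxsssssB ⇒ xxssssssB ⇒ xxsssssssB ⇒ xxssssssssB ⇒ xxsssssssss

S ⇒ xSB   [S ::= x S B]
xSB ⇒ xxSBB   [S ::= x S B]
xxSBB ⇒ xxsBB   [S ::= s]
xxsBB ⇒ xxssBB   [B ::= s B]
xxssBB ⇒ xxsssBB   [B ::= s B]
xxsssBB ⇒ xxssssBB   [B ::= s B]
xxssssBB ⇒ xxsssssB   [B ::= s]
xxsssssB ⇒ xxssssssB   [B ::= s B]
xxssssssB ⇒ xxsssssssB   [B ::= s B]
xxsssssssB ⇒ xxssssssssB   [B ::= s B]
xxssssssssB ⇒ xxsssssssss   [B ::= s]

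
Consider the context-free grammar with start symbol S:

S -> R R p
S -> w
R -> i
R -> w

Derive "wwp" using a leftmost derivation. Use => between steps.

S => RRp => wRp => wwp

S => RRp   [S -> R R p]
RRp => wRp   [R -> w]
wRp => wwp   [R -> w]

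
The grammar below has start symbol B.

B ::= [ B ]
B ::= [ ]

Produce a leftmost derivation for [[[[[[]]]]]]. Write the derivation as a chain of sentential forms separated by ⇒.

B ⇒ [B]   [B ::= [ B ]]
[B] ⇒ [[B]]   [B ::= [ B ]]
[[B]] ⇒ [[[B]]]   [B ::= [ B ]]
[[[B]]] ⇒ [[[[B]]]]   [B ::= [ B ]]
[[[[B]]]] ⇒ [[[[[B]]]]]   [B ::= [ B ]]
[[[[[B]]]]] ⇒ [[[[[[]]]]]]   [B ::= [ ]]

B⇒[B]⇒[[B]]⇒[[[B]]]⇒[[[[B]]]]⇒[[[[[B]]]]]⇒[[[[[[]]]]]]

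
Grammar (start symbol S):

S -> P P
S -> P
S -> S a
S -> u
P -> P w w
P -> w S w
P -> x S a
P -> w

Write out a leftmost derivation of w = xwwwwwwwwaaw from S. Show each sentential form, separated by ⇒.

S⇒PP⇒xSaP⇒xSaaP⇒xPPaaP⇒xPwwPaaP⇒xwSwwwPaaP⇒xwPwwwPaaP⇒xwwSwwwwPaaP⇒xwwPwwwwPaaP⇒xwwwwwwwPaaP⇒xwwwwwwwwaaP⇒xwwwwwwwwaaw

S ⇒ PP   [S -> P P]
PP ⇒ xSaP   [P -> x S a]
xSaP ⇒ xSaaP   [S -> S a]
xSaaP ⇒ xPPaaP   [S -> P P]
xPPaaP ⇒ xPwwPaaP   [P -> P w w]
xPwwPaaP ⇒ xwSwwwPaaP   [P -> w S w]
xwSwwwPaaP ⇒ xwPwwwPaaP   [S -> P]
xwPwwwPaaP ⇒ xwwSwwwwPaaP   [P -> w S w]
xwwSwwwwPaaP ⇒ xwwPwwwwPaaP   [S -> P]
xwwPwwwwPaaP ⇒ xwwwwwwwPaaP   [P -> w]
xwwwwwwwPaaP ⇒ xwwwwwwwwaaP   [P -> w]
xwwwwwwwwaaP ⇒ xwwwwwwwwaaw   [P -> w]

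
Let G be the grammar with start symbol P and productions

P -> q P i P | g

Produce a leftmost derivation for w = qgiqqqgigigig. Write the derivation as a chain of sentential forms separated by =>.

P => qPiP => qgiP => qgiqPiP => qgiqqPiPiP => qgiqqqPiPiPiP => qgiqqqgiPiPiP => qgiqqqgigiPiP => qgiqqqgigigiP => qgiqqqgigigig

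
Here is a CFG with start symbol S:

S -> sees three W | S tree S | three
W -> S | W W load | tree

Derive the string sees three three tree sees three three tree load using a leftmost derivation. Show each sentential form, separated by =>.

S => sees three W => sees three S => sees three S tree S => sees three three tree S => sees three three tree sees three W => sees three three tree sees three W W load => sees three three tree sees three S W load => sees three three tree sees three three W load => sees three three tree sees three three tree load

S => sees three W   [S -> sees three W]
sees three W => sees three S   [W -> S]
sees three S => sees three S tree S   [S -> S tree S]
sees three S tree S => sees three three tree S   [S -> three]
sees three three tree S => sees three three tree sees three W   [S -> sees three W]
sees three three tree sees three W => sees three three tree sees three W W load   [W -> W W load]
sees three three tree sees three W W load => sees three three tree sees three S W load   [W -> S]
sees three three tree sees three S W load => sees three three tree sees three three W load   [S -> three]
sees three three tree sees three three W load => sees three three tree sees three three tree load   [W -> tree]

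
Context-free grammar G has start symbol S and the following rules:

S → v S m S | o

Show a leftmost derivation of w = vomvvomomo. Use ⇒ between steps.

S ⇒ vSmS   [S → v S m S]
vSmS ⇒ vomS   [S → o]
vomS ⇒ vomvSmS   [S → v S m S]
vomvSmS ⇒ vomvvSmSmS   [S → v S m S]
vomvvSmSmS ⇒ vomvvomSmS   [S → o]
vomvvomSmS ⇒ vomvvomomS   [S → o]
vomvvomomS ⇒ vomvvomomo   [S → o]

S ⇒ vSmS ⇒ vomS ⇒ vomvSmS ⇒ vomvvSmSmS ⇒ vomvvomSmS ⇒ vomvvomomS ⇒ vomvvomomo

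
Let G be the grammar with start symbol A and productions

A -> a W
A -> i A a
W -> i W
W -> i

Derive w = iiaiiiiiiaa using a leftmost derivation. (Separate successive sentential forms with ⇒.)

A ⇒ iAa ⇒ iiAaa ⇒ iiaWaa ⇒ iiaiWaa ⇒ iiaiiWaa ⇒ iiaiiiWaa ⇒ iiaiiiiWaa ⇒ iiaiiiiiWaa ⇒ iiaiiiiiiaa

A ⇒ iAa   [A -> i A a]
iAa ⇒ iiAaa   [A -> i A a]
iiAaa ⇒ iiaWaa   [A -> a W]
iiaWaa ⇒ iiaiWaa   [W -> i W]
iiaiWaa ⇒ iiaiiWaa   [W -> i W]
iiaiiWaa ⇒ iiaiiiWaa   [W -> i W]
iiaiiiWaa ⇒ iiaiiiiWaa   [W -> i W]
iiaiiiiWaa ⇒ iiaiiiiiWaa   [W -> i W]
iiaiiiiiWaa ⇒ iiaiiiiiiaa   [W -> i]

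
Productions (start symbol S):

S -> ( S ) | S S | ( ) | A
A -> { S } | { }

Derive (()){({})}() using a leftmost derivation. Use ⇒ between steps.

S ⇒ SS   [S -> S S]
SS ⇒ (S)S   [S -> ( S )]
(S)S ⇒ (())S   [S -> ( )]
(())S ⇒ (())SS   [S -> S S]
(())SS ⇒ (())AS   [S -> A]
(())AS ⇒ (()){S}S   [A -> { S }]
(()){S}S ⇒ (()){(S)}S   [S -> ( S )]
(()){(S)}S ⇒ (()){(A)}S   [S -> A]
(()){(A)}S ⇒ (()){({})}S   [A -> { }]
(()){({})}S ⇒ (()){({})}()   [S -> ( )]

S ⇒ SS ⇒ (S)S ⇒ (())S ⇒ (())SS ⇒ (())AS ⇒ (()){S}S ⇒ (()){(S)}S ⇒ (()){(A)}S ⇒ (()){({})}S ⇒ (()){({})}()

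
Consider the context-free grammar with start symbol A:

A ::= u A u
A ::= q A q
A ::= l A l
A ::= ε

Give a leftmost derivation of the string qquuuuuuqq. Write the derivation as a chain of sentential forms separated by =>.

A => qAq   [A ::= q A q]
qAq => qqAqq   [A ::= q A q]
qqAqq => qquAuqq   [A ::= u A u]
qquAuqq => qquuAuuqq   [A ::= u A u]
qquuAuuqq => qquuuAuuuqq   [A ::= u A u]
qquuuAuuuqq => qquuuuuuqq   [A ::= ε]

A=>qAq=>qqAqq=>qquAuqq=>qquuAuuqq=>qquuuAuuuqq=>qquuuuuuqq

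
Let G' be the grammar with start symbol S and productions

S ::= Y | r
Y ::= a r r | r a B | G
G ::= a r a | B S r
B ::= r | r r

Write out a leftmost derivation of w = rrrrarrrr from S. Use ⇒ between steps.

S⇒Y⇒G⇒BSr⇒rrSr⇒rrYr⇒rrGr⇒rrBSrr⇒rrrrSrr⇒rrrrYrr⇒rrrrarrrr

S ⇒ Y   [S ::= Y]
Y ⇒ G   [Y ::= G]
G ⇒ BSr   [G ::= B S r]
BSr ⇒ rrSr   [B ::= r r]
rrSr ⇒ rrYr   [S ::= Y]
rrYr ⇒ rrGr   [Y ::= G]
rrGr ⇒ rrBSrr   [G ::= B S r]
rrBSrr ⇒ rrrrSrr   [B ::= r r]
rrrrSrr ⇒ rrrrYrr   [S ::= Y]
rrrrYrr ⇒ rrrrarrrr   [Y ::= a r r]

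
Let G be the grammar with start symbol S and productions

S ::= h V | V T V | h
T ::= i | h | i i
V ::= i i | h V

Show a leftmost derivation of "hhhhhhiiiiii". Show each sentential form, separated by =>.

S => VTV   [S ::= V T V]
VTV => hVTV   [V ::= h V]
hVTV => hhVTV   [V ::= h V]
hhVTV => hhhVTV   [V ::= h V]
hhhVTV => hhhhVTV   [V ::= h V]
hhhhVTV => hhhhhVTV   [V ::= h V]
hhhhhVTV => hhhhhhVTV   [V ::= h V]
hhhhhhVTV => hhhhhhiiTV   [V ::= i i]
hhhhhhiiTV => hhhhhhiiiiV   [T ::= i i]
hhhhhhiiiiV => hhhhhhiiiiii   [V ::= i i]

S=>VTV=>hVTV=>hhVTV=>hhhVTV=>hhhhVTV=>hhhhhVTV=>hhhhhhVTV=>hhhhhhiiTV=>hhhhhhiiiiV=>hhhhhhiiiiii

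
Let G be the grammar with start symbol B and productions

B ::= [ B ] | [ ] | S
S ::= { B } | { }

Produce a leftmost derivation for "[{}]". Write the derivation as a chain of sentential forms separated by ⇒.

B ⇒ [B]   [B ::= [ B ]]
[B] ⇒ [S]   [B ::= S]
[S] ⇒ [{}]   [S ::= { }]

B ⇒ [B] ⇒ [S] ⇒ [{}]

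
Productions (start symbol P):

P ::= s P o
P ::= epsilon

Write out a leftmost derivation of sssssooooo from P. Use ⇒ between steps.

P ⇒ sPo ⇒ ssPoo ⇒ sssPooo ⇒ ssssPoooo ⇒ sssssPooooo ⇒ sssssooooo

P ⇒ sPo   [P ::= s P o]
sPo ⇒ ssPoo   [P ::= s P o]
ssPoo ⇒ sssPooo   [P ::= s P o]
sssPooo ⇒ ssssPoooo   [P ::= s P o]
ssssPoooo ⇒ sssssPooooo   [P ::= s P o]
sssssPooooo ⇒ sssssooooo   [P ::= epsilon]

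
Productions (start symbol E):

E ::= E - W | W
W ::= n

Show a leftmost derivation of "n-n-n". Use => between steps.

E => E-W => E-W-W => W-W-W => n-W-W => n-n-W => n-n-n

E => E-W   [E ::= E - W]
E-W => E-W-W   [E ::= E - W]
E-W-W => W-W-W   [E ::= W]
W-W-W => n-W-W   [W ::= n]
n-W-W => n-n-W   [W ::= n]
n-n-W => n-n-n   [W ::= n]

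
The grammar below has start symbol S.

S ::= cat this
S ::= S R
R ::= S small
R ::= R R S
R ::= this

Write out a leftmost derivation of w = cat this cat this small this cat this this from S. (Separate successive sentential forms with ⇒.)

S ⇒ S R ⇒ S R R ⇒ cat this R R ⇒ cat this R R S R ⇒ cat this S small R S R ⇒ cat this cat this small R S R ⇒ cat this cat this small this S R ⇒ cat this cat this small this cat this R ⇒ cat this cat this small this cat this this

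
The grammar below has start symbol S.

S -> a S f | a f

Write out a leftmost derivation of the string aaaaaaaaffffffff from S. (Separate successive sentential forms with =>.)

S => aSf   [S -> a S f]
aSf => aaSff   [S -> a S f]
aaSff => aaaSfff   [S -> a S f]
aaaSfff => aaaaSffff   [S -> a S f]
aaaaSffff => aaaaaSfffff   [S -> a S f]
aaaaaSfffff => aaaaaaSffffff   [S -> a S f]
aaaaaaSffffff => aaaaaaaSfffffff   [S -> a S f]
aaaaaaaSfffffff => aaaaaaaaffffffff   [S -> a f]

S => aSf => aaSff => aaaSfff => aaaaSffff => aaaaaSfffff => aaaaaaSffffff => aaaaaaaSfffffff => aaaaaaaaffffffff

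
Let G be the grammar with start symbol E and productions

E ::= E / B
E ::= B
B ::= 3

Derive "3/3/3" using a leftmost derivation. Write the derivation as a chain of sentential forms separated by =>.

E=>E/B=>E/B/B=>B/B/B=>3/B/B=>3/3/B=>3/3/3

E => E/B   [E ::= E / B]
E/B => E/B/B   [E ::= E / B]
E/B/B => B/B/B   [E ::= B]
B/B/B => 3/B/B   [B ::= 3]
3/B/B => 3/3/B   [B ::= 3]
3/3/B => 3/3/3   [B ::= 3]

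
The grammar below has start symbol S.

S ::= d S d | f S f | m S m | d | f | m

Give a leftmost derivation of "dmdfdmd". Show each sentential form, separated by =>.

S => dSd => dmSmd => dmdSdmd => dmdfdmd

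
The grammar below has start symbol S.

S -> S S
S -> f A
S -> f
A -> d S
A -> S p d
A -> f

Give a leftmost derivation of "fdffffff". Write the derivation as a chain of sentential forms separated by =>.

S => SS   [S -> S S]
SS => SSS   [S -> S S]
SSS => SSSS   [S -> S S]
SSSS => SSSSS   [S -> S S]
SSSSS => fASSSS   [S -> f A]
fASSSS => fdSSSSS   [A -> d S]
fdSSSSS => fdfASSSS   [S -> f A]
fdfASSSS => fdffSSSS   [A -> f]
fdffSSSS => fdfffSSS   [S -> f]
fdfffSSS => fdffffSS   [S -> f]
fdffffSS => fdfffffS   [S -> f]
fdfffffS => fdffffff   [S -> f]

S => SS => SSS => SSSS => SSSSS => fASSSS => fdSSSSS => fdfASSSS => fdffSSSS => fdfffSSS => fdffffSS => fdfffffS => fdffffff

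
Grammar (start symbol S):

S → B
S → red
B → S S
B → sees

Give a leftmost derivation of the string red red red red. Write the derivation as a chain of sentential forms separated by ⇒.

S ⇒ B ⇒ S S ⇒ B S ⇒ S S S ⇒ B S S ⇒ S S S S ⇒ red S S S ⇒ red red S S ⇒ red red red S ⇒ red red red red

S ⇒ B   [S → B]
B ⇒ S S   [B → S S]
S S ⇒ B S   [S → B]
B S ⇒ S S S   [B → S S]
S S S ⇒ B S S   [S → B]
B S S ⇒ S S S S   [B → S S]
S S S S ⇒ red S S S   [S → red]
red S S S ⇒ red red S S   [S → red]
red red S S ⇒ red red red S   [S → red]
red red red S ⇒ red red red red   [S → red]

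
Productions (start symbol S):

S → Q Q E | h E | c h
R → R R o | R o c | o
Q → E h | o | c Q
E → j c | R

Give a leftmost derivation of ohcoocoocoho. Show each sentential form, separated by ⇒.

S ⇒ QQE ⇒ EhQE ⇒ RhQE ⇒ ohQE ⇒ ohcQE ⇒ ohcEhE ⇒ ohcRhE ⇒ ohcRRohE ⇒ ohcRocRohE ⇒ ohcoocRohE ⇒ ohcoocRocohE ⇒ ohcoocoocohE ⇒ ohcoocoocohR ⇒ ohcoocoocoho

S ⇒ QQE   [S → Q Q E]
QQE ⇒ EhQE   [Q → E h]
EhQE ⇒ RhQE   [E → R]
RhQE ⇒ ohQE   [R → o]
ohQE ⇒ ohcQE   [Q → c Q]
ohcQE ⇒ ohcEhE   [Q → E h]
ohcEhE ⇒ ohcRhE   [E → R]
ohcRhE ⇒ ohcRRohE   [R → R R o]
ohcRRohE ⇒ ohcRocRohE   [R → R o c]
ohcRocRohE ⇒ ohcoocRohE   [R → o]
ohcoocRohE ⇒ ohcoocRocohE   [R → R o c]
ohcoocRocohE ⇒ ohcoocoocohE   [R → o]
ohcoocoocohE ⇒ ohcoocoocohR   [E → R]
ohcoocoocohR ⇒ ohcoocoocoho   [R → o]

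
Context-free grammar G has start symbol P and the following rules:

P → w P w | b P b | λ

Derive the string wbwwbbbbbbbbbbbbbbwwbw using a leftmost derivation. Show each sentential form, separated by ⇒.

P ⇒ wPw   [P → w P w]
wPw ⇒ wbPbw   [P → b P b]
wbPbw ⇒ wbwPwbw   [P → w P w]
wbwPwbw ⇒ wbwwPwwbw   [P → w P w]
wbwwPwwbw ⇒ wbwwbPbwwbw   [P → b P b]
wbwwbPbwwbw ⇒ wbwwbbPbbwwbw   [P → b P b]
wbwwbbPbbwwbw ⇒ wbwwbbbPbbbwwbw   [P → b P b]
wbwwbbbPbbbwwbw ⇒ wbwwbbbbPbbbbwwbw   [P → b P b]
wbwwbbbbPbbbbwwbw ⇒ wbwwbbbbbPbbbbbwwbw   [P → b P b]
wbwwbbbbbPbbbbbwwbw ⇒ wbwwbbbbbbPbbbbbbwwbw   [P → b P b]
wbwwbbbbbbPbbbbbbwwbw ⇒ wbwwbbbbbbbPbbbbbbbwwbw   [P → b P b]
wbwwbbbbbbbPbbbbbbbwwbw ⇒ wbwwbbbbbbbbbbbbbbwwbw   [P → λ]

P⇒wPw⇒wbPbw⇒wbwPwbw⇒wbwwPwwbw⇒wbwwbPbwwbw⇒wbwwbbPbbwwbw⇒wbwwbbbPbbbwwbw⇒wbwwbbbbPbbbbwwbw⇒wbwwbbbbbPbbbbbwwbw⇒wbwwbbbbbbPbbbbbbwwbw⇒wbwwbbbbbbbPbbbbbbbwwbw⇒wbwwbbbbbbbbbbbbbbwwbw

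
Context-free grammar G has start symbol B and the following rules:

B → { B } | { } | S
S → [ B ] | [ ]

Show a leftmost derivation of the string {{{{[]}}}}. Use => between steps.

B=>{B}=>{{B}}=>{{{B}}}=>{{{{B}}}}=>{{{{S}}}}=>{{{{[]}}}}

B => {B}   [B → { B }]
{B} => {{B}}   [B → { B }]
{{B}} => {{{B}}}   [B → { B }]
{{{B}}} => {{{{B}}}}   [B → { B }]
{{{{B}}}} => {{{{S}}}}   [B → S]
{{{{S}}}} => {{{{[]}}}}   [S → [ ]]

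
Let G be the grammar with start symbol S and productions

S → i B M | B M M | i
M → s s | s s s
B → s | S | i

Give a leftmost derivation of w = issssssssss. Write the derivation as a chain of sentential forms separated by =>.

S => BMM   [S → B M M]
BMM => SMM   [B → S]
SMM => BMMMM   [S → B M M]
BMMMM => iMMMM   [B → i]
iMMMM => isssMMM   [M → s s s]
isssMMM => isssssMM   [M → s s]
isssssMM => issssssssM   [M → s s s]
issssssssM => issssssssss   [M → s s]

S=>BMM=>SMM=>BMMMM=>iMMMM=>isssMMM=>isssssMM=>issssssssM=>issssssssss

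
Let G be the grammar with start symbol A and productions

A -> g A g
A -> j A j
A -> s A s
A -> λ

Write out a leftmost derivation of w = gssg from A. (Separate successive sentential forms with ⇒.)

A ⇒ gAg   [A -> g A g]
gAg ⇒ gsAsg   [A -> s A s]
gsAsg ⇒ gssg   [A -> λ]

A ⇒ gAg ⇒ gsAsg ⇒ gssg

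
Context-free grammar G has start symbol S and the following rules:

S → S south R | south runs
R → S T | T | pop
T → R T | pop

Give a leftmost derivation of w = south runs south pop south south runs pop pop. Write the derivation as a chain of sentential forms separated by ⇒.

S ⇒ S south R ⇒ S south R south R ⇒ south runs south R south R ⇒ south runs south pop south R ⇒ south runs south pop south T ⇒ south runs south pop south R T ⇒ south runs south pop south S T T ⇒ south runs south pop south south runs T T ⇒ south runs south pop south south runs pop T ⇒ south runs south pop south south runs pop pop

S ⇒ S south R   [S → S south R]
S south R ⇒ S south R south R   [S → S south R]
S south R south R ⇒ south runs south R south R   [S → south runs]
south runs south R south R ⇒ south runs south pop south R   [R → pop]
south runs south pop south R ⇒ south runs south pop south T   [R → T]
south runs south pop south T ⇒ south runs south pop south R T   [T → R T]
south runs south pop south R T ⇒ south runs south pop south S T T   [R → S T]
south runs south pop south S T T ⇒ south runs south pop south south runs T T   [S → south runs]
south runs south pop south south runs T T ⇒ south runs south pop south south runs pop T   [T → pop]
south runs south pop south south runs pop T ⇒ south runs south pop south south runs pop pop   [T → pop]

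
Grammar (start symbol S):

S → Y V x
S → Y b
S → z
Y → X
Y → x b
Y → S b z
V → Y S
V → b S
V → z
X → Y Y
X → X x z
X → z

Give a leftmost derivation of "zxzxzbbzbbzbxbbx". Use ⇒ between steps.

S ⇒ YVx ⇒ SbzVx ⇒ YbbzVx ⇒ SbzbbzVx ⇒ YbbzbbzVx ⇒ XbbzbbzVx ⇒ XxzbbzbbzVx ⇒ XxzxzbbzbbzVx ⇒ zxzxzbbzbbzVx ⇒ zxzxzbbzbbzbSx ⇒ zxzxzbbzbbzbYbx ⇒ zxzxzbbzbbzbxbbx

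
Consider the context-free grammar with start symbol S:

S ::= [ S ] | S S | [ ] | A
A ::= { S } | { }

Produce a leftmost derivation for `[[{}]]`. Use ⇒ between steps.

S ⇒ [S]   [S ::= [ S ]]
[S] ⇒ [[S]]   [S ::= [ S ]]
[[S]] ⇒ [[A]]   [S ::= A]
[[A]] ⇒ [[{}]]   [A ::= { }]

S ⇒ [S] ⇒ [[S]] ⇒ [[A]] ⇒ [[{}]]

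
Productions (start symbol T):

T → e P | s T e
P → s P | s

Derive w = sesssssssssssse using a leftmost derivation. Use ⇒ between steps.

T ⇒ sTe ⇒ sePe ⇒ sesPe ⇒ sessPe ⇒ sesssPe ⇒ sessssPe ⇒ sesssssPe ⇒ sessssssPe ⇒ sesssssssPe ⇒ sessssssssPe ⇒ sesssssssssPe ⇒ sessssssssssPe ⇒ sesssssssssssPe ⇒ sesssssssssssse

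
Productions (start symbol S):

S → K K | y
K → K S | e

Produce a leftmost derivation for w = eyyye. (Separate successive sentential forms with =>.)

S=>KK=>KSK=>KSSK=>KSSSK=>eSSSK=>eySSK=>eyySK=>eyyyK=>eyyye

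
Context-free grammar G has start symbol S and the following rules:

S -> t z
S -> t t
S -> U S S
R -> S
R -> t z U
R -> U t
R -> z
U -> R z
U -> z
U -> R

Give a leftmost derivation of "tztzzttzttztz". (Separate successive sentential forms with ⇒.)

S ⇒ USS   [S -> U S S]
USS ⇒ RSS   [U -> R]
RSS ⇒ UtSS   [R -> U t]
UtSS ⇒ RtSS   [U -> R]
RtSS ⇒ tzUtSS   [R -> t z U]
tzUtSS ⇒ tzRztSS   [U -> R z]
tzRztSS ⇒ tzUtztSS   [R -> U t]
tzUtztSS ⇒ tzRtztSS   [U -> R]
tzRtztSS ⇒ tzUttztSS   [R -> U t]
tzUttztSS ⇒ tzRzttztSS   [U -> R z]
tzRzttztSS ⇒ tzSzttztSS   [R -> S]
tzSzttztSS ⇒ tztzzttztSS   [S -> t z]
tztzzttztSS ⇒ tztzzttzttzS   [S -> t z]
tztzzttzttzS ⇒ tztzzttzttztz   [S -> t z]

S⇒USS⇒RSS⇒UtSS⇒RtSS⇒tzUtSS⇒tzRztSS⇒tzUtztSS⇒tzRtztSS⇒tzUttztSS⇒tzRzttztSS⇒tzSzttztSS⇒tztzzttztSS⇒tztzzttzttzS⇒tztzzttzttztz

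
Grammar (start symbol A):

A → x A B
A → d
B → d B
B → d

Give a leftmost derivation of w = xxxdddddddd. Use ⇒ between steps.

A ⇒ xAB   [A → x A B]
xAB ⇒ xxABB   [A → x A B]
xxABB ⇒ xxxABBB   [A → x A B]
xxxABBB ⇒ xxxdBBB   [A → d]
xxxdBBB ⇒ xxxddBBB   [B → d B]
xxxddBBB ⇒ xxxdddBBB   [B → d B]
xxxdddBBB ⇒ xxxddddBB   [B → d]
xxxddddBB ⇒ xxxdddddBB   [B → d B]
xxxdddddBB ⇒ xxxddddddBB   [B → d B]
xxxddddddBB ⇒ xxxdddddddB   [B → d]
xxxdddddddB ⇒ xxxdddddddd   [B → d]

A⇒xAB⇒xxABB⇒xxxABBB⇒xxxdBBB⇒xxxddBBB⇒xxxdddBBB⇒xxxddddBB⇒xxxdddddBB⇒xxxddddddBB⇒xxxdddddddB⇒xxxdddddddd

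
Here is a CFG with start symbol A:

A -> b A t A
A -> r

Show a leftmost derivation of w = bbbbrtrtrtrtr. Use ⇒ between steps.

A ⇒ bAtA ⇒ bbAtAtA ⇒ bbbAtAtAtA ⇒ bbbbAtAtAtAtA ⇒ bbbbrtAtAtAtA ⇒ bbbbrtrtAtAtA ⇒ bbbbrtrtrtAtA ⇒ bbbbrtrtrtrtA ⇒ bbbbrtrtrtrtr

A ⇒ bAtA   [A -> b A t A]
bAtA ⇒ bbAtAtA   [A -> b A t A]
bbAtAtA ⇒ bbbAtAtAtA   [A -> b A t A]
bbbAtAtAtA ⇒ bbbbAtAtAtAtA   [A -> b A t A]
bbbbAtAtAtAtA ⇒ bbbbrtAtAtAtA   [A -> r]
bbbbrtAtAtAtA ⇒ bbbbrtrtAtAtA   [A -> r]
bbbbrtrtAtAtA ⇒ bbbbrtrtrtAtA   [A -> r]
bbbbrtrtrtAtA ⇒ bbbbrtrtrtrtA   [A -> r]
bbbbrtrtrtrtA ⇒ bbbbrtrtrtrtr   [A -> r]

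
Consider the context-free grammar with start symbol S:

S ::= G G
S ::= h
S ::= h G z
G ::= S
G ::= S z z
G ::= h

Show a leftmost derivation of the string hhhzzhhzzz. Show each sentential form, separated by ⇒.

S ⇒ GG ⇒ hG ⇒ hS ⇒ hhGz ⇒ hhSzzz ⇒ hhGGzzz ⇒ hhSGzzz ⇒ hhGGGzzz ⇒ hhSzzGGzzz ⇒ hhhzzGGzzz ⇒ hhhzzhGzzz ⇒ hhhzzhhzzz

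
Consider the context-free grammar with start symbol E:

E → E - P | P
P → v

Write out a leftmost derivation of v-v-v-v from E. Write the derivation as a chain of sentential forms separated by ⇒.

E⇒E-P⇒E-P-P⇒E-P-P-P⇒P-P-P-P⇒v-P-P-P⇒v-v-P-P⇒v-v-v-P⇒v-v-v-v

E ⇒ E-P   [E → E - P]
E-P ⇒ E-P-P   [E → E - P]
E-P-P ⇒ E-P-P-P   [E → E - P]
E-P-P-P ⇒ P-P-P-P   [E → P]
P-P-P-P ⇒ v-P-P-P   [P → v]
v-P-P-P ⇒ v-v-P-P   [P → v]
v-v-P-P ⇒ v-v-v-P   [P → v]
v-v-v-P ⇒ v-v-v-v   [P → v]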